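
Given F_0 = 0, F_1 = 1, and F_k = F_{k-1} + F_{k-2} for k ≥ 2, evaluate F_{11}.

89

Iterating the recurrence up to F_{7} = 13 and F_{6} = 8:
F_{8} = F_{7} + F_{6} = 13 + 8 = 21
F_{9} = F_{8} + F_{7} = 21 + 13 = 34
F_{10} = F_{9} + F_{8} = 34 + 21 = 55
F_{11} = F_{10} + F_{9} = 55 + 34 = 89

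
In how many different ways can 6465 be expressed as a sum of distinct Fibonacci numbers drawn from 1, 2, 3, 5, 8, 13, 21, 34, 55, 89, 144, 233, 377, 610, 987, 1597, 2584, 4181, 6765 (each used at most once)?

35

Each representation comes from the Zeckendorf form by replacing some F_k with F_{k−1} + F_{k−2} where possible.
6465 = 4181+1597+610+55+21+1 = 4181+1597+610+55+13+8+1 = 4181+1597+377+233+55+21+1 = 4181+1597+610+55+13+5+3+1 = … (31 more), for 35 in all.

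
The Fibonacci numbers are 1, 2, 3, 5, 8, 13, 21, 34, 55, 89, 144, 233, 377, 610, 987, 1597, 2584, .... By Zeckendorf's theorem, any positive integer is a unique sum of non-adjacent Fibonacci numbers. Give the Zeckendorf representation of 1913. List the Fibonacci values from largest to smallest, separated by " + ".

1913 − 1597 = 316
316 − 233 = 83
83 − 55 = 28
28 − 21 = 7
7 − 5 = 2
2 − 2 = 0
So 1913 = 1597 + 233 + 55 + 21 + 5 + 2, with no two terms consecutive in the sequence.

1597 + 233 + 55 + 21 + 5 + 2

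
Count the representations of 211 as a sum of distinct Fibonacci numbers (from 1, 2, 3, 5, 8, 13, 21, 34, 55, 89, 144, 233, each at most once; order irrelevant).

211 = 144+55+8+3+1 = 144+34+21+8+3+1 = 89+55+34+21+8+3+1 — 3 representations.

3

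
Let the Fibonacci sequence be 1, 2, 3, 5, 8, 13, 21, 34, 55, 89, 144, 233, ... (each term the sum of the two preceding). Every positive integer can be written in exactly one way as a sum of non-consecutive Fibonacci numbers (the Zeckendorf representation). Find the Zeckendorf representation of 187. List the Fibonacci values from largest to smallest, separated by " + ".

Greedy algorithm:
subtract 144 from 187: 43 remains
subtract 34 from 43: 9 remains
subtract 8 from 9: 1 remains
subtract 1 from 1: 0 remains
So 187 = 144 + 34 + 8 + 1, with no two terms consecutive in the sequence.

144 + 34 + 8 + 1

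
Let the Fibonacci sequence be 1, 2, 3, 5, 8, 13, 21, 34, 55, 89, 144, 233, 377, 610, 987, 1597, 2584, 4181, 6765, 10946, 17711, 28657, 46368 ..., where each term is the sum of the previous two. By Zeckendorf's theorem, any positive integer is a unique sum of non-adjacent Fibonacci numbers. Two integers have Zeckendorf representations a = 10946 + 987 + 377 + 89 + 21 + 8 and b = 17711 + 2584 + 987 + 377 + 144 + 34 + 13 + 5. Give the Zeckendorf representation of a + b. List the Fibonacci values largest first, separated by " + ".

28657 + 4181 + 987 + 377 + 55 + 21 + 5

The two numbers are 12428 and 21855, so their sum is 34283.
subtract 28657 from 34283: 5626 remains
subtract 4181 from 5626: 1445 remains
subtract 987 from 1445: 458 remains
subtract 377 from 458: 81 remains
subtract 55 from 81: 26 remains
subtract 21 from 26: 5 remains
subtract 5 from 5: 0 remains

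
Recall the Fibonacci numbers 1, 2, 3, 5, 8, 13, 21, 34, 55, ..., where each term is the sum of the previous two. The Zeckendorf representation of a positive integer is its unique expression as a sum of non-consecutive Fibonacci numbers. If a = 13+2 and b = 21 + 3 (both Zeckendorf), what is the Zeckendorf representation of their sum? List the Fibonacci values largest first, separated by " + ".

The two numbers are 15 and 24, so their sum is 39.
subtract 34 from 39: 5 remains
subtract 5 from 5: 0 remains

34 + 5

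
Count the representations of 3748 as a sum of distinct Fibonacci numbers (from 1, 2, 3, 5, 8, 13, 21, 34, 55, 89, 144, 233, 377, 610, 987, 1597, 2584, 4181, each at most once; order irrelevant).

3748 = 2584+987+144+21+8+3+1 = 2584+987+89+55+21+8+3+1 = 2584+610+377+144+21+8+3+1 = 2584+610+377+89+55+21+8+3+1 = 1597+987+610+377+144+21+8+3+1 = … (3 more), for 8 in all.

8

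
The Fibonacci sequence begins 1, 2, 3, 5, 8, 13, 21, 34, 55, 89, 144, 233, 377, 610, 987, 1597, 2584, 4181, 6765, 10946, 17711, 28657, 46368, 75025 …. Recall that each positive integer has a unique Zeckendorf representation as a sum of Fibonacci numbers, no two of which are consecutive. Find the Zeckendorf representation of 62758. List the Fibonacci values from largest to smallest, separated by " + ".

62758 − 46368 = 16390
16390 − 10946 = 5444
5444 − 4181 = 1263
1263 − 987 = 276
276 − 233 = 43
43 − 34 = 9
9 − 8 = 1
1 − 1 = 0
So 62758 = 46368 + 10946 + 4181 + 987 + 233 + 34 + 8 + 1, with no two terms consecutive in the sequence.

46368 + 10946 + 4181 + 987 + 233 + 34 + 8 + 1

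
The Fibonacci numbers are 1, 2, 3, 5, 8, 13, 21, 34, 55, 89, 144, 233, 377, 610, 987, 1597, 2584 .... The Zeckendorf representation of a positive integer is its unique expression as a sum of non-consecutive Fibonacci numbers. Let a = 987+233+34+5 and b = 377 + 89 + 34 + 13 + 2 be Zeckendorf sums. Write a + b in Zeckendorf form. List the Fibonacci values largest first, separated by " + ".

The two numbers are 1259 and 515, so their sum is 1774.
Greedily peel off the largest Fibonacci term at each step:
1597 ≤ 1774 < 2584, so take 1597; remainder 177
144 ≤ 177 < 233, so take 144; remainder 33
21 ≤ 33 < 34, so take 21; remainder 12
8 ≤ 12 < 13, so take 8; remainder 4
3 ≤ 4 < 5, so take 3; remainder 1
1 ≤ 1 < 2, so take 1; remainder 0

1597 + 144 + 21 + 8 + 3 + 1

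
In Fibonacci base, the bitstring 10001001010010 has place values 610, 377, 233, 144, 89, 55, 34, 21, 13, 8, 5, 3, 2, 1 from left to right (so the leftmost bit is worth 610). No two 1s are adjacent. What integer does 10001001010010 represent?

730

Summing the place values of the 1 bits: 610 + 89 + 21 + 8 + 2 = 730.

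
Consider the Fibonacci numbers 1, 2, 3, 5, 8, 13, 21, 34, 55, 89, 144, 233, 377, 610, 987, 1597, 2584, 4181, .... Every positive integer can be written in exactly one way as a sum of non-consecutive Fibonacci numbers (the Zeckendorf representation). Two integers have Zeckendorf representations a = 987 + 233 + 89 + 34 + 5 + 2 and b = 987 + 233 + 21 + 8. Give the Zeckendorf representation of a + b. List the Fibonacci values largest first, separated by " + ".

The two numbers are 1350 and 1249, so their sum is 2599.
Repeatedly subtract the largest Fibonacci number that fits:
2599: greatest Fibonacci not exceeding it is 2584, leaving 15
15: greatest Fibonacci not exceeding it is 13, leaving 2
2: greatest Fibonacci not exceeding it is 2, leaving 0

2584 + 13 + 2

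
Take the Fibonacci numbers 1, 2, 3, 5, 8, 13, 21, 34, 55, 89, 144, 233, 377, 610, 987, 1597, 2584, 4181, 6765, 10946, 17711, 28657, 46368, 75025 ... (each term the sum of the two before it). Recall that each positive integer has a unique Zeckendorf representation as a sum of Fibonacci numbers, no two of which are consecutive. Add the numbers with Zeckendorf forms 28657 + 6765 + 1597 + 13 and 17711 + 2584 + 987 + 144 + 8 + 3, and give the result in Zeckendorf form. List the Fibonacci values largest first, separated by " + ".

46368 + 10946 + 987 + 144 + 21 + 3

The two numbers are 37032 and 21437, so their sum is 58469.
58469: greatest Fibonacci not exceeding it is 46368, leaving 12101
12101: greatest Fibonacci not exceeding it is 10946, leaving 1155
1155: greatest Fibonacci not exceeding it is 987, leaving 168
168: greatest Fibonacci not exceeding it is 144, leaving 24
24: greatest Fibonacci not exceeding it is 21, leaving 3
3: greatest Fibonacci not exceeding it is 3, leaving 0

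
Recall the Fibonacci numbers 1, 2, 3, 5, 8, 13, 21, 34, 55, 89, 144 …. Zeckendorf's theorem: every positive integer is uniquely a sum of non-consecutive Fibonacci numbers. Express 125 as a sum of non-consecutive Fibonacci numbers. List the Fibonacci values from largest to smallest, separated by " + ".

subtract 89 from 125: 36 remains
subtract 34 from 36: 2 remains
subtract 2 from 2: 0 remains
So 125 = 89 + 34 + 2, with no two terms consecutive in the sequence.

89 + 34 + 2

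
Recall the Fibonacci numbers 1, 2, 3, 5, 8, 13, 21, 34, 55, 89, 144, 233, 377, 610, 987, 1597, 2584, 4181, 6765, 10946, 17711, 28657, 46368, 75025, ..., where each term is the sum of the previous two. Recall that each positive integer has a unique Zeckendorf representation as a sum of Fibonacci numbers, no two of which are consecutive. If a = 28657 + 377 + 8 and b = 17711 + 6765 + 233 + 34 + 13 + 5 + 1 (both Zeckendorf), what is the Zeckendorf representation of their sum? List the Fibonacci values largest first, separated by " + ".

The two numbers are 29042 and 24762, so their sum is 53804.
46368 ≤ 53804 < 75025, so take 46368; remainder 7436
6765 ≤ 7436 < 10946, so take 6765; remainder 671
610 ≤ 671 < 987, so take 610; remainder 61
55 ≤ 61 < 89, so take 55; remainder 6
5 ≤ 6 < 8, so take 5; remainder 1
1 ≤ 1 < 2, so take 1; remainder 0

46368 + 6765 + 610 + 55 + 5 + 1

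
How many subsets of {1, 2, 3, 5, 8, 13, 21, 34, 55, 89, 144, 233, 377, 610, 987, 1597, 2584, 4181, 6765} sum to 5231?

Each representation comes from the Zeckendorf form by replacing some F_k with F_{k−1} + F_{k−2} where possible.
5231 = 4181+987+55+8 = 4181+987+55+5+3 = 4181+987+34+21+8 = 4181+610+377+55+8 = … (54 more), for 58 in all.

58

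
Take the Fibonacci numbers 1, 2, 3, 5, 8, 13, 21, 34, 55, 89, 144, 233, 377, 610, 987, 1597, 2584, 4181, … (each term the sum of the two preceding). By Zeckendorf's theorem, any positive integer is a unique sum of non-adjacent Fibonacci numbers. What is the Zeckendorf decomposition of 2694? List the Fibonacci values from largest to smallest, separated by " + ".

Greedy algorithm:
2584 ≤ 2694 < 4181, so take 2584; remainder 110
89 ≤ 110 < 144, so take 89; remainder 21
21 ≤ 21 < 34, so take 21; remainder 0
So 2694 = 2584 + 89 + 21, with no two terms consecutive in the sequence.

2584 + 89 + 21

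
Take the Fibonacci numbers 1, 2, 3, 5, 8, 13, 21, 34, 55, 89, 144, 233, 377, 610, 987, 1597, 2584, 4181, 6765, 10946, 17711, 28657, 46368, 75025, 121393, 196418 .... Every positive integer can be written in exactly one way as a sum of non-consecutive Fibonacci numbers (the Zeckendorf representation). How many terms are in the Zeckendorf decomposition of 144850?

take 121393 (≤ 144850); 144850 − 121393 = 23457
take 17711 (≤ 23457); 23457 − 17711 = 5746
take 4181 (≤ 5746); 5746 − 4181 = 1565
take 987 (≤ 1565); 1565 − 987 = 578
take 377 (≤ 578); 578 − 377 = 201
take 144 (≤ 201); 201 − 144 = 57
take 55 (≤ 57); 57 − 55 = 2
take 2 (≤ 2); 2 − 2 = 0
144850 = 121393 + 17711 + 4181 + 987 + 377 + 144 + 55 + 2, which has 8 terms.

8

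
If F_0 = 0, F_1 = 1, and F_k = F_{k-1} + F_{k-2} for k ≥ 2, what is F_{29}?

514229

Iterating the recurrence up to F_{25} = 75025 and F_{24} = 46368:
F_{26} = F_{25} + F_{24} = 75025 + 46368 = 121393
F_{27} = F_{26} + F_{25} = 121393 + 75025 = 196418
F_{28} = F_{27} + F_{26} = 196418 + 121393 = 317811
F_{29} = F_{28} + F_{27} = 317811 + 196418 = 514229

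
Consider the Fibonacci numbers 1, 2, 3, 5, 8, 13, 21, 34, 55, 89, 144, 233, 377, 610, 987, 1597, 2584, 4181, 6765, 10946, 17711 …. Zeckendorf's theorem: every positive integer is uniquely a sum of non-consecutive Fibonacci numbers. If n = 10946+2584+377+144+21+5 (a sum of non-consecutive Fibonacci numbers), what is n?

10946+2584+377+144+21+5 = 14077.

14077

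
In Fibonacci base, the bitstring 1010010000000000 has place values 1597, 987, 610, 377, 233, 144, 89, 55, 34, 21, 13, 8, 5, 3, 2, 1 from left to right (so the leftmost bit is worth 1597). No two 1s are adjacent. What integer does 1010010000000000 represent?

Summing the place values of the 1 bits: 1597 + 610 + 144 = 2351.

2351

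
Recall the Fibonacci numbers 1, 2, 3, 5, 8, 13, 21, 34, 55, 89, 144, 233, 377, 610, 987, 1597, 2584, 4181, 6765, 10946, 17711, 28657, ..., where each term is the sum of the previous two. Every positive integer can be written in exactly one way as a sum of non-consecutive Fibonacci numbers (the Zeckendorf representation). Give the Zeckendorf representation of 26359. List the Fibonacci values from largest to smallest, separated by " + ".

17711 + 6765 + 1597 + 233 + 34 + 13 + 5 + 1

Greedily peel off the largest Fibonacci term at each step:
take 17711 (≤ 26359); 26359 − 17711 = 8648
take 6765 (≤ 8648); 8648 − 6765 = 1883
take 1597 (≤ 1883); 1883 − 1597 = 286
take 233 (≤ 286); 286 − 233 = 53
take 34 (≤ 53); 53 − 34 = 19
take 13 (≤ 19); 19 − 13 = 6
take 5 (≤ 6); 6 − 5 = 1
take 1 (≤ 1); 1 − 1 = 0
So 26359 = 17711 + 6765 + 1597 + 233 + 34 + 13 + 5 + 1, with no two terms consecutive in the sequence.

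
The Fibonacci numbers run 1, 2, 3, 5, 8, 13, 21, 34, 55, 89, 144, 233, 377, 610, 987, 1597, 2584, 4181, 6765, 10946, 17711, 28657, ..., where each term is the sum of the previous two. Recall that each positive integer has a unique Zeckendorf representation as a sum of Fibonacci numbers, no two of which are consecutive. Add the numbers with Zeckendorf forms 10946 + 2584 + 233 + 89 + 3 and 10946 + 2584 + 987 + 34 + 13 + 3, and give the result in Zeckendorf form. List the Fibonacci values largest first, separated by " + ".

17711 + 6765 + 2584 + 987 + 233 + 89 + 34 + 13 + 5 + 1

The two numbers are 13855 and 14567, so their sum is 28422.
28422 − 17711 = 10711
10711 − 6765 = 3946
3946 − 2584 = 1362
1362 − 987 = 375
375 − 233 = 142
142 − 89 = 53
53 − 34 = 19
19 − 13 = 6
6 − 5 = 1
1 − 1 = 0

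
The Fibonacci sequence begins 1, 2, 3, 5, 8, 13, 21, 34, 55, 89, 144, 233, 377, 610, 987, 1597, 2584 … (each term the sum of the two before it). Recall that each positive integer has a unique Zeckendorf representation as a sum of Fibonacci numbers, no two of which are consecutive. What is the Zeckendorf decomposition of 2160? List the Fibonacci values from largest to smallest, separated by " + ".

subtract 1597 from 2160: 563 remains
subtract 377 from 563: 186 remains
subtract 144 from 186: 42 remains
subtract 34 from 42: 8 remains
subtract 8 from 8: 0 remains
So 2160 = 1597 + 377 + 144 + 34 + 8, with no two terms consecutive in the sequence.

1597 + 377 + 144 + 34 + 8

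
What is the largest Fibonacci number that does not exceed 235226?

196418

196418 ≤ 235226 < 317811, so the largest Fibonacci number not exceeding 235226 is 196418.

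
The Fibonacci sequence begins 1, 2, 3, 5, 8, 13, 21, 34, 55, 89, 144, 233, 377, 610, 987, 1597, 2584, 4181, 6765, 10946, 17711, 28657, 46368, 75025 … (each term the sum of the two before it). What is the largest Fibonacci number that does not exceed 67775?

46368 ≤ 67775 < 75025, so the largest Fibonacci number not exceeding 67775 is 46368.

46368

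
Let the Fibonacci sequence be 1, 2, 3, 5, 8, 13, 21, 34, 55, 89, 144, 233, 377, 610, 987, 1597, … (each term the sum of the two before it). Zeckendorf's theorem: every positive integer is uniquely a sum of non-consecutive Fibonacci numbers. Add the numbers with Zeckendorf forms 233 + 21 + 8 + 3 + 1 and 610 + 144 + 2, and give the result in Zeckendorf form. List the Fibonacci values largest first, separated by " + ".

987 + 34 + 1

The two numbers are 266 and 756, so their sum is 1022.
subtract 987 from 1022: 35 remains
subtract 34 from 35: 1 remains
subtract 1 from 1: 0 remains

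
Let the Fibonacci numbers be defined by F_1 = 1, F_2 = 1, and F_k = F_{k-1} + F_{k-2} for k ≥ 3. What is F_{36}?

14930352

Iterating the recurrence up to F_{32} = 2178309 and F_{31} = 1346269:
F_{33} = F_{32} + F_{31} = 2178309 + 1346269 = 3524578
F_{34} = F_{33} + F_{32} = 3524578 + 2178309 = 5702887
F_{35} = F_{34} + F_{33} = 5702887 + 3524578 = 9227465
F_{36} = F_{35} + F_{34} = 9227465 + 5702887 = 14930352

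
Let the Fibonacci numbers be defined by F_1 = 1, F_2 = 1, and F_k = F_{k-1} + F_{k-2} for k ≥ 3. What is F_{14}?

377

Iterating the recurrence up to F_{8} = 21 and F_{7} = 13:
F_{9} = F_{8} + F_{7} = 21 + 13 = 34
F_{10} = F_{9} + F_{8} = 34 + 21 = 55
F_{11} = F_{10} + F_{9} = 55 + 34 = 89
F_{12} = F_{11} + F_{10} = 89 + 55 = 144
F_{13} = F_{12} + F_{11} = 144 + 89 = 233
F_{14} = F_{13} + F_{12} = 233 + 144 = 377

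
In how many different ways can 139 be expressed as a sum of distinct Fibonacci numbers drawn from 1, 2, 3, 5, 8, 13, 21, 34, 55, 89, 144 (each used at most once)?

Starting from the Zeckendorf form and repeatedly splitting a term F_k into F_{k−1} + F_{k−2} (when neither is already used) reaches every representation.
139 = 89+34+13+3 = 89+34+13+2+1 = 89+34+8+5+3 = 89+34+8+5+2+1 = … (4 more), for 8 in all.

8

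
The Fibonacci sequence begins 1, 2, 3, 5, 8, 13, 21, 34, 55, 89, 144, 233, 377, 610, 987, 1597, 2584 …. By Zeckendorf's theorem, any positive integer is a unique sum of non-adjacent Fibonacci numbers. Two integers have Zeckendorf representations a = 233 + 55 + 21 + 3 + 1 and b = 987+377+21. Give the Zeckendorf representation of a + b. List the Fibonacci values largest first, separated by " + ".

The two numbers are 313 and 1385, so their sum is 1698.
Greedy algorithm:
1698 − 1597 = 101
101 − 89 = 12
12 − 8 = 4
4 − 3 = 1
1 − 1 = 0

1597 + 89 + 8 + 3 + 1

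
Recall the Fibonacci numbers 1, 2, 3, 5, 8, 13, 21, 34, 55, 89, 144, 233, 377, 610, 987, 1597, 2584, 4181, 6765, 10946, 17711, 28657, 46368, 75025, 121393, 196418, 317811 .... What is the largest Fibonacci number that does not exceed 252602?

196418 ≤ 252602 < 317811, so the largest Fibonacci number not exceeding 252602 is 196418.

196418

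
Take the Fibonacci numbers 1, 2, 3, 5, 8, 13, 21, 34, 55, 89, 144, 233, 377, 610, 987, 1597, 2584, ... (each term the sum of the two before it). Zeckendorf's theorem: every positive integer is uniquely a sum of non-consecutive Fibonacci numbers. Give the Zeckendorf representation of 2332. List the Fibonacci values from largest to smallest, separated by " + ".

1597 + 610 + 89 + 34 + 2

1597 ≤ 2332 < 2584, so take 1597; remainder 735
610 ≤ 735 < 987, so take 610; remainder 125
89 ≤ 125 < 144, so take 89; remainder 36
34 ≤ 36 < 55, so take 34; remainder 2
2 ≤ 2 < 3, so take 2; remainder 0
So 2332 = 1597 + 610 + 89 + 34 + 2, with no two terms consecutive in the sequence.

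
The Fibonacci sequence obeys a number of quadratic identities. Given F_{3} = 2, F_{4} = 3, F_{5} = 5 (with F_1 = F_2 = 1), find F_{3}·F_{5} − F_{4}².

1

2·5 − 3² = 10 − 9 = 1. (Cassini's identity: F_{k−1}F_{k+1} − F_k² = (−1)^k.)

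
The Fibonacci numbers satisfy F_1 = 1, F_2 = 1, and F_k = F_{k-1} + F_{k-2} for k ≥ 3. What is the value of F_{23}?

Iterating the recurrence up to F_{18} = 2584 and F_{17} = 1597:
F_{19} = F_{18} + F_{17} = 2584 + 1597 = 4181
F_{20} = F_{19} + F_{18} = 4181 + 2584 = 6765
F_{21} = F_{20} + F_{19} = 6765 + 4181 = 10946
F_{22} = F_{21} + F_{20} = 10946 + 6765 = 17711
F_{23} = F_{22} + F_{21} = 17711 + 10946 = 28657

28657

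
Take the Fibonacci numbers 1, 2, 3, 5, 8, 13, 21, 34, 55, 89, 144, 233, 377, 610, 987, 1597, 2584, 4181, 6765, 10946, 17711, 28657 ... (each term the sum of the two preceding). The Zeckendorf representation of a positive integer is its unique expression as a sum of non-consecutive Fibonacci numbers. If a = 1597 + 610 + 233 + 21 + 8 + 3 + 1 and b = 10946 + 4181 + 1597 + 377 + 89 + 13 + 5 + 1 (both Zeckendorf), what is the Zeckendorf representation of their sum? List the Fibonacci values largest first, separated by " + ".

The two numbers are 2473 and 17209, so their sum is 19682.
17711 ≤ 19682 < 28657, so take 17711; remainder 1971
1597 ≤ 1971 < 2584, so take 1597; remainder 374
233 ≤ 374 < 377, so take 233; remainder 141
89 ≤ 141 < 144, so take 89; remainder 52
34 ≤ 52 < 55, so take 34; remainder 18
13 ≤ 18 < 21, so take 13; remainder 5
5 ≤ 5 < 8, so take 5; remainder 0

17711 + 1597 + 233 + 89 + 34 + 13 + 5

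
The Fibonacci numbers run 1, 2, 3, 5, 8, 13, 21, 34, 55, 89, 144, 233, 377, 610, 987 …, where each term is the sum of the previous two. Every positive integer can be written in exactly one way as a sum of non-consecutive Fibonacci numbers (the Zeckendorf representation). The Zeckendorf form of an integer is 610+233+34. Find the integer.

610+233+34 = 877.

877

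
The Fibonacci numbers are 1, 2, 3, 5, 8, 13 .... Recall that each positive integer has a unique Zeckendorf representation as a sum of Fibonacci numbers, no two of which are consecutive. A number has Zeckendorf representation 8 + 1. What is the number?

9

8 + 1 = 9.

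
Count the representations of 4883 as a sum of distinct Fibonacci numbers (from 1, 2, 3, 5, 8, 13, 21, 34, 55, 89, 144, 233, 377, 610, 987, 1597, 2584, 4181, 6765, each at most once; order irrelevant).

4883 = 4181+610+89+3 = 4181+610+89+2+1 = 4181+610+55+34+3 = 4181+377+233+89+3 = … (54 more), for 58 in all.

58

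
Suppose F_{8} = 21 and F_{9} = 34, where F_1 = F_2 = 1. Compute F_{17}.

1597

By F_{2k+1} = F_k² + F_{k+1}²: F_{17} = 21² + 34² = 441 + 1156 = 1597.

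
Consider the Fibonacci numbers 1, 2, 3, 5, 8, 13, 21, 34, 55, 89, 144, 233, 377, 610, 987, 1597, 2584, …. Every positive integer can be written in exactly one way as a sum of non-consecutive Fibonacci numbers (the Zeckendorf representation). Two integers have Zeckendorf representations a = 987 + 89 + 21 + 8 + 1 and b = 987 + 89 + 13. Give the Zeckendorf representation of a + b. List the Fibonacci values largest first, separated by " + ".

The two numbers are 1106 and 1089, so their sum is 2195.
Greedy algorithm:
largest Fibonacci ≤ 2195 is 1597; 2195 − 1597 = 598
largest Fibonacci ≤ 598 is 377; 598 − 377 = 221
largest Fibonacci ≤ 221 is 144; 221 − 144 = 77
largest Fibonacci ≤ 77 is 55; 77 − 55 = 22
largest Fibonacci ≤ 22 is 21; 22 − 21 = 1
largest Fibonacci ≤ 1 is 1; 1 − 1 = 0

1597 + 377 + 144 + 55 + 21 + 1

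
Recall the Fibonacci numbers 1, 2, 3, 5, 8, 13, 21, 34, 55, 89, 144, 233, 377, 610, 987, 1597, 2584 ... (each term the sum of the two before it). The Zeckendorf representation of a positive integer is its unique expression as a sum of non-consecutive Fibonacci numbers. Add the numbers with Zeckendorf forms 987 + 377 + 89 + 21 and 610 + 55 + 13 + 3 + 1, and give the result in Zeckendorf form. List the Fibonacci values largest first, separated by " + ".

The two numbers are 1474 and 682, so their sum is 2156.
Greedy algorithm:
2156: greatest Fibonacci not exceeding it is 1597, leaving 559
559: greatest Fibonacci not exceeding it is 377, leaving 182
182: greatest Fibonacci not exceeding it is 144, leaving 38
38: greatest Fibonacci not exceeding it is 34, leaving 4
4: greatest Fibonacci not exceeding it is 3, leaving 1
1: greatest Fibonacci not exceeding it is 1, leaving 0

1597 + 377 + 144 + 34 + 3 + 1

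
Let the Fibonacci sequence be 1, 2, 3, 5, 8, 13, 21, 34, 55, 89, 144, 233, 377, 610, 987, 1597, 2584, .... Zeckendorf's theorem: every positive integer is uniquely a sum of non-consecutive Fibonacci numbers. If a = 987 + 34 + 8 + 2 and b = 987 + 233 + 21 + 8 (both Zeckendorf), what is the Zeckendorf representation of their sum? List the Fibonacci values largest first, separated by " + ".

1597 + 610 + 55 + 13 + 5

The two numbers are 1031 and 1249, so their sum is 2280.
Repeatedly subtract the largest Fibonacci number that fits:
take 1597 (≤ 2280); 2280 − 1597 = 683
take 610 (≤ 683); 683 − 610 = 73
take 55 (≤ 73); 73 − 55 = 18
take 13 (≤ 18); 18 − 13 = 5
take 5 (≤ 5); 5 − 5 = 0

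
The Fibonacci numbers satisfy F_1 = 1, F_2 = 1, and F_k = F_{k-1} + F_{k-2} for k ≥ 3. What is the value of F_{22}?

17711

Iterating the recurrence up to F_{16} = 987 and F_{15} = 610:
F_{17} = F_{16} + F_{15} = 987 + 610 = 1597
F_{18} = F_{17} + F_{16} = 1597 + 987 = 2584
F_{19} = F_{18} + F_{17} = 2584 + 1597 = 4181
F_{20} = F_{19} + F_{18} = 4181 + 2584 = 6765
F_{21} = F_{20} + F_{19} = 6765 + 4181 = 10946
F_{22} = F_{21} + F_{20} = 10946 + 6765 = 17711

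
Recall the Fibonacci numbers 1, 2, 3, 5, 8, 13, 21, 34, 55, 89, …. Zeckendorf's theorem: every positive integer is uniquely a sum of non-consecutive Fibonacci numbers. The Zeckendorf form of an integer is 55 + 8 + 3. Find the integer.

66

55 + 8 + 3 = 66.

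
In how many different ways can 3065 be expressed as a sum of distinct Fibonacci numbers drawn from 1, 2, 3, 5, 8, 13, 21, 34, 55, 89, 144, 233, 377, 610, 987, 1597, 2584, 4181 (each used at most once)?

3065 = 2584+377+89+13+2 = 2584+377+89+8+5+2 = 2584+377+55+34+13+2 = … (22 more), for 25 in all.

25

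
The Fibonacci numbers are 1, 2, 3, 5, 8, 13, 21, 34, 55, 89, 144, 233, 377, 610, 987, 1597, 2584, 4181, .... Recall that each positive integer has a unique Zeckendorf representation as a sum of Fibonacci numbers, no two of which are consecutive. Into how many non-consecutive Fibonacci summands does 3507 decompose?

take 2584 (≤ 3507); 3507 − 2584 = 923
take 610 (≤ 923); 923 − 610 = 313
take 233 (≤ 313); 313 − 233 = 80
take 55 (≤ 80); 80 − 55 = 25
take 21 (≤ 25); 25 − 21 = 4
take 3 (≤ 4); 4 − 3 = 1
take 1 (≤ 1); 1 − 1 = 0
3507 = 2584 + 610 + 233 + 55 + 21 + 3 + 1, which has 7 terms.

7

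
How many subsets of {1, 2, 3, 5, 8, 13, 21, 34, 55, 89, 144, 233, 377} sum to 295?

295 = 233+55+5+2 = 233+34+21+5+2 = 144+89+55+5+2 = … (3 more), for 6 in all.

6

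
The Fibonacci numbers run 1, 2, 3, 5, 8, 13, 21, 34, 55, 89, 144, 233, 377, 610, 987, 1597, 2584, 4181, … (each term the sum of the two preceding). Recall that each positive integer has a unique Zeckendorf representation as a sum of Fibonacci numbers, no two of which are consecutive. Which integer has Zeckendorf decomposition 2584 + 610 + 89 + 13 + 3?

3299

2584 + 610 + 89 + 13 + 3 = 3299.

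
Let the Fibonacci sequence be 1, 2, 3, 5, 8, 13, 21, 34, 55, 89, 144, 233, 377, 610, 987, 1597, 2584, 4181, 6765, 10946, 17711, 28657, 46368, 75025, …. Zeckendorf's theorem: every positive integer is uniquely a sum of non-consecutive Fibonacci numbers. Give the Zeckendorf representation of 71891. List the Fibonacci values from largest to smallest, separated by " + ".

46368 + 17711 + 6765 + 987 + 55 + 5

Greedy algorithm:
subtract 46368 from 71891: 25523 remains
subtract 17711 from 25523: 7812 remains
subtract 6765 from 7812: 1047 remains
subtract 987 from 1047: 60 remains
subtract 55 from 60: 5 remains
subtract 5 from 5: 0 remains
So 71891 = 46368 + 17711 + 6765 + 987 + 55 + 5, with no two terms consecutive in the sequence.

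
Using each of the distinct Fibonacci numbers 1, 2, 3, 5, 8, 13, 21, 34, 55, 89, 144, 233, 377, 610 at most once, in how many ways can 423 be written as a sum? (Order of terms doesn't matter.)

Starting from the Zeckendorf form and repeatedly splitting a term F_k into F_{k−1} + F_{k−2} (when neither is already used) reaches every representation.
423 = 377+34+8+3+1 = 377+21+13+8+3+1 = 233+144+34+8+3+1 = 233+144+21+13+8+3+1 = 233+89+55+34+8+3+1 = … (1 more), for 6 in all.

6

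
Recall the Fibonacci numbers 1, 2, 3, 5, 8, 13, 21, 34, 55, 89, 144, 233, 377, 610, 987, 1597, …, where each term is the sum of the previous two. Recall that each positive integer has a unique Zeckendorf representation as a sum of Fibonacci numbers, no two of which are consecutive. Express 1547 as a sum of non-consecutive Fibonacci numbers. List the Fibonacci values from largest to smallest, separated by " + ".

987 + 377 + 144 + 34 + 5

largest Fibonacci ≤ 1547 is 987; 1547 − 987 = 560
largest Fibonacci ≤ 560 is 377; 560 − 377 = 183
largest Fibonacci ≤ 183 is 144; 183 − 144 = 39
largest Fibonacci ≤ 39 is 34; 39 − 34 = 5
largest Fibonacci ≤ 5 is 5; 5 − 5 = 0
So 1547 = 987 + 377 + 144 + 34 + 5, with no two terms consecutive in the sequence.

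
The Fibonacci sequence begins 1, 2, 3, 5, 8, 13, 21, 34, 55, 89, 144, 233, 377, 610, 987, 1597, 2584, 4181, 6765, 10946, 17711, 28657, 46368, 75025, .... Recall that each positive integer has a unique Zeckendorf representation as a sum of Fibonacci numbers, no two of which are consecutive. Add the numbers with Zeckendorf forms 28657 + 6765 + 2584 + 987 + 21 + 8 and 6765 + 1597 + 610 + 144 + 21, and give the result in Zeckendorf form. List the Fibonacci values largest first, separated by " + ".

46368 + 1597 + 144 + 34 + 13 + 3

The two numbers are 39022 and 9137, so their sum is 48159.
Greedily peel off the largest Fibonacci term at each step:
46368 ≤ 48159 < 75025, so take 46368; remainder 1791
1597 ≤ 1791 < 2584, so take 1597; remainder 194
144 ≤ 194 < 233, so take 144; remainder 50
34 ≤ 50 < 55, so take 34; remainder 16
13 ≤ 16 < 21, so take 13; remainder 3
3 ≤ 3 < 5, so take 3; remainder 0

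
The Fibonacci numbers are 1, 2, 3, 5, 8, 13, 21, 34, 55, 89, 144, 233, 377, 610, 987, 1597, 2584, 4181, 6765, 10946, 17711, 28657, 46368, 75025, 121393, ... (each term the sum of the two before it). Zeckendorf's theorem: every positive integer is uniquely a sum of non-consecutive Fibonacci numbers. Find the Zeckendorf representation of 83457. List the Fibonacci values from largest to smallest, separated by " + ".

75025 + 6765 + 1597 + 55 + 13 + 2

83457: greatest Fibonacci not exceeding it is 75025, leaving 8432
8432: greatest Fibonacci not exceeding it is 6765, leaving 1667
1667: greatest Fibonacci not exceeding it is 1597, leaving 70
70: greatest Fibonacci not exceeding it is 55, leaving 15
15: greatest Fibonacci not exceeding it is 13, leaving 2
2: greatest Fibonacci not exceeding it is 2, leaving 0
So 83457 = 75025 + 6765 + 1597 + 55 + 13 + 2, with no two terms consecutive in the sequence.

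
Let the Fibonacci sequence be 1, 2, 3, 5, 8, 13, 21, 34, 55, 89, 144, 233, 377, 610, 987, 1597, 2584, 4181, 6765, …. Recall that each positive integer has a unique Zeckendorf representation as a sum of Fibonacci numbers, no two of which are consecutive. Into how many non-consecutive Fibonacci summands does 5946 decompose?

5

5946 − 4181 = 1765
1765 − 1597 = 168
168 − 144 = 24
24 − 21 = 3
3 − 3 = 0
5946 = 4181 + 1597 + 144 + 21 + 3, which has 5 terms.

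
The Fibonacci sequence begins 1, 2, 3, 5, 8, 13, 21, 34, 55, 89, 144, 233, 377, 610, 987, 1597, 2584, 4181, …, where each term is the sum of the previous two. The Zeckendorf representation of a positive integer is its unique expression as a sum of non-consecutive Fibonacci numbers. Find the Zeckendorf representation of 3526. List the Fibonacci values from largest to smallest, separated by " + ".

Greedily peel off the largest Fibonacci term at each step:
3526: greatest Fibonacci not exceeding it is 2584, leaving 942
942: greatest Fibonacci not exceeding it is 610, leaving 332
332: greatest Fibonacci not exceeding it is 233, leaving 99
99: greatest Fibonacci not exceeding it is 89, leaving 10
10: greatest Fibonacci not exceeding it is 8, leaving 2
2: greatest Fibonacci not exceeding it is 2, leaving 0
So 3526 = 2584 + 610 + 233 + 89 + 8 + 2, with no two terms consecutive in the sequence.

2584 + 610 + 233 + 89 + 8 + 2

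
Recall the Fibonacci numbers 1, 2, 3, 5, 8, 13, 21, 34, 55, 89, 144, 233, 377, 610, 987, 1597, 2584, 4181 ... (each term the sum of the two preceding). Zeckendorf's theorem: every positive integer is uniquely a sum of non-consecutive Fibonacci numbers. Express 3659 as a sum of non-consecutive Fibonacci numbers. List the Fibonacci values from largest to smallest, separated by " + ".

largest Fibonacci ≤ 3659 is 2584; 3659 − 2584 = 1075
largest Fibonacci ≤ 1075 is 987; 1075 − 987 = 88
largest Fibonacci ≤ 88 is 55; 88 − 55 = 33
largest Fibonacci ≤ 33 is 21; 33 − 21 = 12
largest Fibonacci ≤ 12 is 8; 12 − 8 = 4
largest Fibonacci ≤ 4 is 3; 4 − 3 = 1
largest Fibonacci ≤ 1 is 1; 1 − 1 = 0
So 3659 = 2584 + 987 + 55 + 21 + 8 + 3 + 1, with no two terms consecutive in the sequence.

2584 + 987 + 55 + 21 + 8 + 3 + 1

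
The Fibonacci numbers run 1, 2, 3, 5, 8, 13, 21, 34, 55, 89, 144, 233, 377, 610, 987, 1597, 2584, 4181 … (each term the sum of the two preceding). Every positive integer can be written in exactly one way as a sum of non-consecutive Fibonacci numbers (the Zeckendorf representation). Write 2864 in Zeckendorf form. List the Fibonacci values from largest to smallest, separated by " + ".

Greedy algorithm:
2864: greatest Fibonacci not exceeding it is 2584, leaving 280
280: greatest Fibonacci not exceeding it is 233, leaving 47
47: greatest Fibonacci not exceeding it is 34, leaving 13
13: greatest Fibonacci not exceeding it is 13, leaving 0
So 2864 = 2584 + 233 + 34 + 13, with no two terms consecutive in the sequence.

2584 + 233 + 34 + 13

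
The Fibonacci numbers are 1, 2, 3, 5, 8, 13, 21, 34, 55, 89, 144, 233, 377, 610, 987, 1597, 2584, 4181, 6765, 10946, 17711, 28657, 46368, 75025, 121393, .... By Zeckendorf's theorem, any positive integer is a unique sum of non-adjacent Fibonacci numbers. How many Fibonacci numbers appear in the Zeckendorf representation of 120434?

largest Fibonacci ≤ 120434 is 75025; 120434 − 75025 = 45409
largest Fibonacci ≤ 45409 is 28657; 45409 − 28657 = 16752
largest Fibonacci ≤ 16752 is 10946; 16752 − 10946 = 5806
largest Fibonacci ≤ 5806 is 4181; 5806 − 4181 = 1625
largest Fibonacci ≤ 1625 is 1597; 1625 − 1597 = 28
largest Fibonacci ≤ 28 is 21; 28 − 21 = 7
largest Fibonacci ≤ 7 is 5; 7 − 5 = 2
largest Fibonacci ≤ 2 is 2; 2 − 2 = 0
120434 = 75025 + 28657 + 10946 + 4181 + 1597 + 21 + 5 + 2, which has 8 terms.

8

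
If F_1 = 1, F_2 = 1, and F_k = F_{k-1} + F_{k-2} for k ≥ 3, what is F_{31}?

Iterating the recurrence up to F_{26} = 121393 and F_{25} = 75025:
F_{27} = F_{26} + F_{25} = 121393 + 75025 = 196418
F_{28} = F_{27} + F_{26} = 196418 + 121393 = 317811
F_{29} = F_{28} + F_{27} = 317811 + 196418 = 514229
F_{30} = F_{29} + F_{28} = 514229 + 317811 = 832040
F_{31} = F_{30} + F_{29} = 832040 + 514229 = 1346269

1346269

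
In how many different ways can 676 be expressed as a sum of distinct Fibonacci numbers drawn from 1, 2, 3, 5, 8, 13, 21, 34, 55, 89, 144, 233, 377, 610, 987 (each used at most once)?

676 = 610+55+8+3 = 610+55+8+2+1 = 610+34+21+8+3 = … (18 more), for 21 in all.

21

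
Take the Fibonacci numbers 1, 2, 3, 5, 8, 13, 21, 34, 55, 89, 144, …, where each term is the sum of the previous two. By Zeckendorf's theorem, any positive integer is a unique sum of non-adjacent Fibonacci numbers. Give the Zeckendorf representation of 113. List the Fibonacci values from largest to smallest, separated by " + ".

89 ≤ 113 < 144, so take 89; remainder 24
21 ≤ 24 < 34, so take 21; remainder 3
3 ≤ 3 < 5, so take 3; remainder 0
So 113 = 89 + 21 + 3, with no two terms consecutive in the sequence.

89 + 21 + 3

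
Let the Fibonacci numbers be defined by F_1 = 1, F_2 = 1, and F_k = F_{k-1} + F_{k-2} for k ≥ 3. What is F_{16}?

Iterating the recurrence up to F_{12} = 144 and F_{11} = 89:
F_{13} = F_{12} + F_{11} = 144 + 89 = 233
F_{14} = F_{13} + F_{12} = 233 + 144 = 377
F_{15} = F_{14} + F_{13} = 377 + 233 = 610
F_{16} = F_{15} + F_{14} = 610 + 377 = 987

987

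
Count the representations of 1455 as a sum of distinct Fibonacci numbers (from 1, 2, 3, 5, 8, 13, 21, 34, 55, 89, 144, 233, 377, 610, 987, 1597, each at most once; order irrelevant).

Starting from the Zeckendorf form and repeatedly splitting a term F_k into F_{k−1} + F_{k−2} (when neither is already used) reaches every representation.
1455 = 987+377+89+2 = 987+377+55+34+2 = 987+233+144+89+2 = 987+377+55+21+13+2 = 987+233+144+55+34+2 = … (7 more), for 12 in all.

12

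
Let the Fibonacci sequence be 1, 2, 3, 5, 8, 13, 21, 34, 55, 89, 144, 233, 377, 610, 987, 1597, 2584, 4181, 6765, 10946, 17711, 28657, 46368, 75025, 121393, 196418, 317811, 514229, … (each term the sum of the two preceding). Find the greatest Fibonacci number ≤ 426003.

317811

317811 ≤ 426003 < 514229, so the largest Fibonacci number not exceeding 426003 is 317811.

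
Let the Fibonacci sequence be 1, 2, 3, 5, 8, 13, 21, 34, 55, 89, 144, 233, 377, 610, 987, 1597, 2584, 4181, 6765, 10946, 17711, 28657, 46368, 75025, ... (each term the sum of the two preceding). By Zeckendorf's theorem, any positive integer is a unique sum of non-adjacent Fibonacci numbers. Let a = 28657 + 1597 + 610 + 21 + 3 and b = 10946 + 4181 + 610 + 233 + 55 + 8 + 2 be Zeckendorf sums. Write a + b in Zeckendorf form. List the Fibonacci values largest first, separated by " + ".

46368 + 377 + 144 + 34

The two numbers are 30888 and 16035, so their sum is 46923.
Greedily peel off the largest Fibonacci term at each step:
46923: greatest Fibonacci not exceeding it is 46368, leaving 555
555: greatest Fibonacci not exceeding it is 377, leaving 178
178: greatest Fibonacci not exceeding it is 144, leaving 34
34: greatest Fibonacci not exceeding it is 34, leaving 0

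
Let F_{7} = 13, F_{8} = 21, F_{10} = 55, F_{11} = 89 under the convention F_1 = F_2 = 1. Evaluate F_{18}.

By the addition formula F_{m+n} = F_m F_{n+1} + F_{m−1} F_n with m=8, n=10: F_{18} = 21·89 + 13·55 = 1869 + 715 = 2584.

2584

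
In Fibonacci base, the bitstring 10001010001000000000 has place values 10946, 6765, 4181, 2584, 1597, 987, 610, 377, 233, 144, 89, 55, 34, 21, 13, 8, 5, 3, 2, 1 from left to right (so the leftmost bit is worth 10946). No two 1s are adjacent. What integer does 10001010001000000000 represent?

13242

Summing the place values of the 1 bits: 10946 + 1597 + 610 + 89 = 13242.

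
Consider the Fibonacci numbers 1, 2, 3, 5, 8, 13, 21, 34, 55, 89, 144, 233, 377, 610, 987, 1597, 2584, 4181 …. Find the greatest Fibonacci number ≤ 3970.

2584 ≤ 3970 < 4181, so the largest Fibonacci number not exceeding 3970 is 2584.

2584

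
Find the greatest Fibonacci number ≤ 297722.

196418 ≤ 297722 < 317811, so the largest Fibonacci number not exceeding 297722 is 196418.

196418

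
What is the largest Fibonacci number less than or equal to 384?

377 ≤ 384 < 610, so the largest Fibonacci number not exceeding 384 is 377.

377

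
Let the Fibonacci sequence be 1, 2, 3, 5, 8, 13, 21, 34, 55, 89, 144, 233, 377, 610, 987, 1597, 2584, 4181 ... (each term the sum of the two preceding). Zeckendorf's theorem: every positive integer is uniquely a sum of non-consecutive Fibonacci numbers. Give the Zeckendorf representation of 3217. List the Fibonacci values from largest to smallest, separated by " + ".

2584 + 610 + 21 + 2

Greedily peel off the largest Fibonacci term at each step:
largest Fibonacci ≤ 3217 is 2584; 3217 − 2584 = 633
largest Fibonacci ≤ 633 is 610; 633 − 610 = 23
largest Fibonacci ≤ 23 is 21; 23 − 21 = 2
largest Fibonacci ≤ 2 is 2; 2 − 2 = 0
So 3217 = 2584 + 610 + 21 + 2, with no two terms consecutive in the sequence.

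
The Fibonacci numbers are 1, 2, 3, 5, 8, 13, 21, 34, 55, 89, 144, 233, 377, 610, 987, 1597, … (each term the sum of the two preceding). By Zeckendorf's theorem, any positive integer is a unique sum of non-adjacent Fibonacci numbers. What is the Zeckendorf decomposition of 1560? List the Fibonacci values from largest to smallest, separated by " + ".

largest Fibonacci ≤ 1560 is 987; 1560 − 987 = 573
largest Fibonacci ≤ 573 is 377; 573 − 377 = 196
largest Fibonacci ≤ 196 is 144; 196 − 144 = 52
largest Fibonacci ≤ 52 is 34; 52 − 34 = 18
largest Fibonacci ≤ 18 is 13; 18 − 13 = 5
largest Fibonacci ≤ 5 is 5; 5 − 5 = 0
So 1560 = 987 + 377 + 144 + 34 + 13 + 5, with no two terms consecutive in the sequence.

987 + 377 + 144 + 34 + 13 + 5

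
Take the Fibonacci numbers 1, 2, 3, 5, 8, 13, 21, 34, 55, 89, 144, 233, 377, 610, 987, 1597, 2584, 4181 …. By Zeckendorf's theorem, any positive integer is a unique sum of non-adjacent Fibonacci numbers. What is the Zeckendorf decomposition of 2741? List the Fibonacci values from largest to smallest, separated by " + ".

largest Fibonacci ≤ 2741 is 2584; 2741 − 2584 = 157
largest Fibonacci ≤ 157 is 144; 157 − 144 = 13
largest Fibonacci ≤ 13 is 13; 13 − 13 = 0
So 2741 = 2584 + 144 + 13, with no two terms consecutive in the sequence.

2584 + 144 + 13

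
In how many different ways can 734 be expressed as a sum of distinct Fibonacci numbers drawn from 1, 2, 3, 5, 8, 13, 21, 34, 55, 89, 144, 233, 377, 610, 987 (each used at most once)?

17

Each representation comes from the Zeckendorf form by replacing some F_k with F_{k−1} + F_{k−2} where possible.
734 = 610+89+34+1 = 610+89+21+13+1 = 377+233+89+34+1 = 610+89+21+8+5+1 = 610+55+34+21+13+1 = … (12 more), for 17 in all.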